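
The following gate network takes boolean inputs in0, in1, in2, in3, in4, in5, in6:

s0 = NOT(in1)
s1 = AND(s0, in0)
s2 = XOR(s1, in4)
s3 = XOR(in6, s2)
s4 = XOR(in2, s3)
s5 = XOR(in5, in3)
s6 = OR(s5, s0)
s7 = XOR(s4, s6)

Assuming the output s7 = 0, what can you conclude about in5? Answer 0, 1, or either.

Both values of in5 occur among assignments with s7 = 0:
  in5=0: in0=0, in1=0, in2=0, in3=0, in4=0, in5=0, in6=1
  in5=1: in0=0, in1=0, in2=0, in3=0, in4=0, in5=1, in6=1

either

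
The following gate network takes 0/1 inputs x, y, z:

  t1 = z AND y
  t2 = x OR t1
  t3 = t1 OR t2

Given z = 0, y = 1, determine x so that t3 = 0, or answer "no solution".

Check with z = 0, y = 1 and x=0:
t1 = z AND y = 0 AND 1 = 0
t2 = x OR t1 = 0 OR 0 = 0
t3 = t1 OR t2 = 0 OR 0 = 0
So t3 = 0.

x=0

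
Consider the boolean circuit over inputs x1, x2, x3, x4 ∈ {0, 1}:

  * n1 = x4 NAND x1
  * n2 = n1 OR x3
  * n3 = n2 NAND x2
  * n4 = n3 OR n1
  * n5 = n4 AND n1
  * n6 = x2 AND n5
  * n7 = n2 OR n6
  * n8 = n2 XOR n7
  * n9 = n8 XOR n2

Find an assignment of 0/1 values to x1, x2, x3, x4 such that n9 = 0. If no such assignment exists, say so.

Check with x1=1, x2=0, x3=0, x4=1:
n1 = x4 NAND x1 = 1 NAND 1 = 0
n2 = n1 OR x3 = 0 OR 0 = 0
n3 = n2 NAND x2 = 0 NAND 0 = 1
n4 = n3 OR n1 = 1 OR 0 = 1
n5 = n4 AND n1 = 1 AND 0 = 0
n6 = x2 AND n5 = 0 AND 0 = 0
n7 = n2 OR n6 = 0 OR 0 = 0
n8 = n2 XOR n7 = 0 XOR 0 = 0
n9 = n8 XOR n2 = 0 XOR 0 = 0
So n9 = 0 as required.

x1=1, x2=0, x3=0, x4=1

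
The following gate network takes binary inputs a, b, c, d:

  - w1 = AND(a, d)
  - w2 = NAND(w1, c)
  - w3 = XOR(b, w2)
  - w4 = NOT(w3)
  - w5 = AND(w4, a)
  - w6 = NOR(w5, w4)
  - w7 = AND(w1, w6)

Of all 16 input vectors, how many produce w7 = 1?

2

w7 = AND(w1, w6) must be 1, so both w1 = 1 and w6 = 1.
Satisfying assignments:
  a=1, b=0, c=0, d=1
  a=1, b=1, c=1, d=1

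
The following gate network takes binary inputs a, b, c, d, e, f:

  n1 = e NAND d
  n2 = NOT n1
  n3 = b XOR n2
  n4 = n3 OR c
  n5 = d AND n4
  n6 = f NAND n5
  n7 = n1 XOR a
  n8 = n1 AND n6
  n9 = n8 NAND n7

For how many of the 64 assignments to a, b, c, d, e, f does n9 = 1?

43

n9 = n8 NAND n7 must be 1, so at least one of n8, n7 is 0.
Enumerating the 64 input combinations, 43 give n9 = 1 and 21 give n9 = 0.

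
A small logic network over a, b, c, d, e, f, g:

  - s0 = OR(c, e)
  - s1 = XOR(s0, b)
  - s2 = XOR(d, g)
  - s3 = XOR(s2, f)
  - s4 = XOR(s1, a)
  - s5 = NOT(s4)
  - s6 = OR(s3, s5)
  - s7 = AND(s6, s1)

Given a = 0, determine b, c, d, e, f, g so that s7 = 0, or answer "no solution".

Check with a = 0 and b=1, c=1, d=1, e=0, f=1, g=1:
s0 = OR(c, e) = OR(1, 0) = 1
s1 = XOR(s0, b) = XOR(1, 1) = 0
s2 = XOR(d, g) = XOR(1, 1) = 0
s3 = XOR(s2, f) = XOR(0, 1) = 1
s4 = XOR(s1, a) = XOR(0, 0) = 0
s5 = NOT(s4) = NOT 0 = 1
s6 = OR(s3, s5) = OR(1, 1) = 1
s7 = AND(s6, s1) = AND(1, 0) = 0
So s7 = 0.

b=1, c=1, d=1, e=0, f=1, g=1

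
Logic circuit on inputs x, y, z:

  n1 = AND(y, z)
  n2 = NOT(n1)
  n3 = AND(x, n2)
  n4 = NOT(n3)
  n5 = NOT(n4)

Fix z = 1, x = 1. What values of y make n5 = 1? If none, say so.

y=0

Check with z = 1, x = 1 and y=0:
n1 = AND(y, z) = AND(0, 1) = 0
n2 = NOT(n1) = NOT 0 = 1
n3 = AND(x, n2) = AND(1, 1) = 1
n4 = NOT(n3) = NOT 1 = 0
n5 = NOT(n4) = NOT 0 = 1
So n5 = 1.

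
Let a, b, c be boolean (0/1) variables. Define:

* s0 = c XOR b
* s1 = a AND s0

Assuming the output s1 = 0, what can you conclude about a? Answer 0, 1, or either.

either

Both values of a occur among assignments with s1 = 0:
  a=0: a=0, b=0, c=0
  a=1: a=1, b=0, c=0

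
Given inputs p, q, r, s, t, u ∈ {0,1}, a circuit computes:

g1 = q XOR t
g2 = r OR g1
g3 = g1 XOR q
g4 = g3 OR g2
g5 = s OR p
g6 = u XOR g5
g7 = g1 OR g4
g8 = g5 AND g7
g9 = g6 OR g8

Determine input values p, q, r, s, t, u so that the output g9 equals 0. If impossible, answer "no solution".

g9 = g6 OR g8 must be 0, so both g6 = 0 and g8 = 0.
Check with p=0 q=1 r=0 s=0 t=1 u=0:
g1 = q XOR t = 1 XOR 1 = 0
g2 = r OR g1 = 0 OR 0 = 0
g3 = g1 XOR q = 0 XOR 1 = 1
g4 = g3 OR g2 = 1 OR 0 = 1
g5 = s OR p = 0 OR 0 = 0
g6 = u XOR g5 = 0 XOR 0 = 0
g7 = g1 OR g4 = 0 OR 1 = 1
g8 = g5 AND g7 = 0 AND 1 = 0
g9 = g6 OR g8 = 0 OR 0 = 0
So g9 = 0 as required.

p=0 q=1 r=0 s=0 t=1 u=0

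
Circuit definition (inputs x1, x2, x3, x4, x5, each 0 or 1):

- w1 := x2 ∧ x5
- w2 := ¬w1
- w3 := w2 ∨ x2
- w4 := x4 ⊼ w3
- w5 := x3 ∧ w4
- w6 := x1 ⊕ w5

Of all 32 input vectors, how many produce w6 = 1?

16

w6 = x1 ⊕ w5 must be 1, so x1 and w5 differ.
Enumerating the 32 input combinations, 16 give w6 = 1 and 16 give w6 = 0.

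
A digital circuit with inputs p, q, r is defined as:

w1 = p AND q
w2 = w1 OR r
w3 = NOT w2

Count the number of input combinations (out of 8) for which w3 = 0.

w3 = NOT w2 must be 0, so w2 = 1.
w2 = w1 OR r must be 1, so at least one of w1, r is 1.
Satisfying assignments:
  p=0, q=0, r=1
  p=0, q=1, r=1
  p=1, q=0, r=1
  p=1, q=1, r=0
  p=1, q=1, r=1

5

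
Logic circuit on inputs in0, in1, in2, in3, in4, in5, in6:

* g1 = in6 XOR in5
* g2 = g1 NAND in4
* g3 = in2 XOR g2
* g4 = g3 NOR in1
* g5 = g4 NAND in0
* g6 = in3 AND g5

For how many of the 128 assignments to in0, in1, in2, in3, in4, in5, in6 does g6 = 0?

g6 = in3 AND g5 must be 0, so at least one of in3, g5 is 0.
Enumerating the 128 input combinations, 72 give g6 = 0 and 56 give g6 = 1.

72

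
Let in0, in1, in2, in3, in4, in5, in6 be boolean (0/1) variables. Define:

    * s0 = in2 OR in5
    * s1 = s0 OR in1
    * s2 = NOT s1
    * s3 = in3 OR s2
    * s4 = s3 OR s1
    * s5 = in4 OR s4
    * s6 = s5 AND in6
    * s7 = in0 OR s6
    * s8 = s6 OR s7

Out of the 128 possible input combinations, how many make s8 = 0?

32

s8 = s6 OR s7 must be 0, so both s6 = 0 and s7 = 0.
s6 = s5 AND in6 must be 0, so at least one of s5, in6 is 0.
Enumerating the 128 input combinations, 32 give s8 = 0 and 96 give s8 = 1.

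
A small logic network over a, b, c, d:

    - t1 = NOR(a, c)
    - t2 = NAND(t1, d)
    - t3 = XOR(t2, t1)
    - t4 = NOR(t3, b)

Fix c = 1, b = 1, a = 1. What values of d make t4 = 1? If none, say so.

With c = 1, b = 1, a = 1 fixed, none of the 2 settings of d give t4 = 1.
For example, with d=1:
t1 = NOR(a, c) = NOR(1, 1) = 0
t2 = NAND(t1, d) = NAND(0, 1) = 1
t3 = XOR(t2, t1) = XOR(1, 0) = 1
t4 = NOR(t3, b) = NOR(1, 1) = 0
giving t4 = 0 ≠ 1.

no solution exists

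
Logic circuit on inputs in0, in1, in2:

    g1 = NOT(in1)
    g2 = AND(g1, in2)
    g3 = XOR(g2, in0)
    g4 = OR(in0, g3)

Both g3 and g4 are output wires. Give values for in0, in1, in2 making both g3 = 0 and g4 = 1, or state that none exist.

in0=1, in1=0, in2=1

Check with in0=1, in1=0, in2=1:
g1 = NOT(in1) = NOT 0 = 1
g2 = AND(g1, in2) = AND(1, 1) = 1
g3 = XOR(g2, in0) = XOR(1, 1) = 0
g4 = OR(in0, g3) = OR(1, 0) = 1
So g3 = 0 and g4 = 1.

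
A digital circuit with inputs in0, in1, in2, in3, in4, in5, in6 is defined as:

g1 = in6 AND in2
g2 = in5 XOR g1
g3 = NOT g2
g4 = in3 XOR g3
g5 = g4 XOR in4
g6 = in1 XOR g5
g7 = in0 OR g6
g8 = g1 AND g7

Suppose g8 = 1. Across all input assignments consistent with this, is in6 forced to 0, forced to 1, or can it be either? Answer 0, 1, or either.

1

g8 = g1 AND g7 must be 1, so both g1 = 1 and g7 = 1.
g1 = in6 AND in2 must be 1, so both in6 = 1 and in2 = 1.
Every assignment with g8 = 1 has in6 = 1; there are 24 such assignment(s).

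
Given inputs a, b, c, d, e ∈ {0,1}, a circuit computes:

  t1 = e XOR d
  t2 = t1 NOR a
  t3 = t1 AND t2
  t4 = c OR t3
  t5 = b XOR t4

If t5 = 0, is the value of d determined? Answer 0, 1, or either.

Both values of d occur among assignments with t5 = 0:
  d=0: a=0, b=0, c=0, d=0, e=0
  d=1: a=0, b=0, c=0, d=1, e=0

either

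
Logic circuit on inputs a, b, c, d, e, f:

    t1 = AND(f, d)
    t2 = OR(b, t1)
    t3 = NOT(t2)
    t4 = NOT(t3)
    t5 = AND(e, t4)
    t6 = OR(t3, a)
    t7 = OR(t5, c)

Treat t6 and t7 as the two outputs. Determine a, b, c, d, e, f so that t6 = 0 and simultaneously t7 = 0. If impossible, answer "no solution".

Check with a=0 b=1 c=0 d=0 e=0 f=1:
t1 = AND(f, d) = AND(1, 0) = 0
t2 = OR(b, t1) = OR(1, 0) = 1
t3 = NOT(t2) = NOT 1 = 0
t4 = NOT(t3) = NOT 0 = 1
t5 = AND(e, t4) = AND(0, 1) = 0
t6 = OR(t3, a) = OR(0, 0) = 0
t7 = OR(t5, c) = OR(0, 0) = 0
So t6 = 0 and t7 = 0.

a=0 b=1 c=0 d=0 e=0 f=1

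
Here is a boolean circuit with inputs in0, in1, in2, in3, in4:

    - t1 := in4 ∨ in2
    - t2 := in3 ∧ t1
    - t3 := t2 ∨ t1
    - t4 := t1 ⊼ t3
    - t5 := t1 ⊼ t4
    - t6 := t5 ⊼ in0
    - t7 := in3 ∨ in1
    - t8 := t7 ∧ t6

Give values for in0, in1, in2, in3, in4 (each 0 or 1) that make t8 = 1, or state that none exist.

t8 = t7 ∧ t6 must be 1, so both t7 = 1 and t6 = 1.
Check with in0=0, in1=0, in2=1, in3=1, in4=1:
t1 = in4 ∨ in2 = 1 ∨ 1 = 1
t2 = in3 ∧ t1 = 1 ∧ 1 = 1
t3 = t2 ∨ t1 = 1 ∨ 1 = 1
t4 = t1 ⊼ t3 = 1 ⊼ 1 = 0
t5 = t1 ⊼ t4 = 1 ⊼ 0 = 1
t6 = t5 ⊼ in0 = 1 ⊼ 0 = 1
t7 = in3 ∨ in1 = 1 ∨ 0 = 1
t8 = t7 ∧ t6 = 1 ∧ 1 = 1
So t8 = 1 as required.

in0=0, in1=0, in2=1, in3=1, in4=1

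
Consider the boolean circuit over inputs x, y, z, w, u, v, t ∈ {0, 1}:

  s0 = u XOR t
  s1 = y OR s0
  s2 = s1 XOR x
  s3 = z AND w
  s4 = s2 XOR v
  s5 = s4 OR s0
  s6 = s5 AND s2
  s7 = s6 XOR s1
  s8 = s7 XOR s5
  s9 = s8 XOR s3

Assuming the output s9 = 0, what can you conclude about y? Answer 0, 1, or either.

Both values of y occur among assignments with s9 = 0:
  y=0: x=0, y=0, z=0, w=0, u=0, v=0, t=0
  y=1: x=0, y=1, z=1, w=1, u=0, v=0, t=0

either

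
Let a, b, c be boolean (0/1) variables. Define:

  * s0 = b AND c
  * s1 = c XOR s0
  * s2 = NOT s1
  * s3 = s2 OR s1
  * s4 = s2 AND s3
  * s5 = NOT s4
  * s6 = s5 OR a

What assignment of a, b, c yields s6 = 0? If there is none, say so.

a=0, b=1, c=0

s6 = s5 OR a must be 0, so both s5 = 0 and a = 0.
s5 = NOT s4 must be 0, so s4 = 1.
Check with a=0, b=1, c=0:
s0 = b AND c = 1 AND 0 = 0
s1 = c XOR s0 = 0 XOR 0 = 0
s2 = NOT s1 = NOT 0 = 1
s3 = s2 OR s1 = 1 OR 0 = 1
s4 = s2 AND s3 = 1 AND 1 = 1
s5 = NOT s4 = NOT 1 = 0
s6 = s5 OR a = 0 OR 0 = 0
So s6 = 0 as required.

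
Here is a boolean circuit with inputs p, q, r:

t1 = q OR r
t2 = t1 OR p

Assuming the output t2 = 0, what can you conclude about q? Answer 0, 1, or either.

0

t2 = t1 OR p must be 0, so both t1 = 0 and p = 0.
t1 = q OR r must be 0, so both q = 0 and r = 0.
Every assignment with t2 = 0 has q = 0; there are 1 such assignment(s).
  p=0, q=0, r=0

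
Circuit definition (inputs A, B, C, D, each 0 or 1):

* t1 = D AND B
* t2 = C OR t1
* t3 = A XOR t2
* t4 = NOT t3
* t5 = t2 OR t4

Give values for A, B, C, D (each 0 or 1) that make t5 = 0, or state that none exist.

A=1, B=0, C=0, D=0

t5 = t2 OR t4 must be 0, so both t2 = 0 and t4 = 0.
t2 = C OR t1 must be 0, so both C = 0 and t1 = 0.
t4 = NOT t3 must be 0, so t3 = 1.
Check with A=1, B=0, C=0, D=0:
t1 = D AND B = 0 AND 0 = 0
t2 = C OR t1 = 0 OR 0 = 0
t3 = A XOR t2 = 1 XOR 0 = 1
t4 = NOT t3 = NOT 1 = 0
t5 = t2 OR t4 = 0 OR 0 = 0
So t5 = 0 as required.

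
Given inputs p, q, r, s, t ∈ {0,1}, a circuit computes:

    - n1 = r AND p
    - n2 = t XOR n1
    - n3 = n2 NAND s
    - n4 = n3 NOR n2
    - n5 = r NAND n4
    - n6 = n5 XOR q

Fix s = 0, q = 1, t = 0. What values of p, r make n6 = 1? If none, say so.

no solution exists

With s = 0, q = 1, t = 0 fixed, none of the 4 settings of p, r give n6 = 1.
For example, with p=0, r=0:
n1 = r AND p = 0 AND 0 = 0
n2 = t XOR n1 = 0 XOR 0 = 0
n3 = n2 NAND s = 0 NAND 0 = 1
n4 = n3 NOR n2 = 1 NOR 0 = 0
n5 = r NAND n4 = 0 NAND 0 = 1
n6 = n5 XOR q = 1 XOR 1 = 0
giving n6 = 0 ≠ 1.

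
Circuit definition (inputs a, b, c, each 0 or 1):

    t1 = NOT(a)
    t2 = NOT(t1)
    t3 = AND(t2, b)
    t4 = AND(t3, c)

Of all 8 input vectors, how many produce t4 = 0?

t4 = AND(t3, c) must be 0, so at least one of t3, c is 0.
Enumerating the 8 input combinations, 7 give t4 = 0 and 1 give t4 = 1.

7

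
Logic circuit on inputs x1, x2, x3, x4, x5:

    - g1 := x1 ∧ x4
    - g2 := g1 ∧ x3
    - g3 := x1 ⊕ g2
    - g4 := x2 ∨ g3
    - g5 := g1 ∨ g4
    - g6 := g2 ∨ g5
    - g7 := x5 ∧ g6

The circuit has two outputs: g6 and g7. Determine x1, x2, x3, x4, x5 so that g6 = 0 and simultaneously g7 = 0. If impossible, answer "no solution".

Check with x1=0 x2=0 x3=1 x4=0 x5=1:
g1 = x1 ∧ x4 = 0 ∧ 0 = 0
g2 = g1 ∧ x3 = 0 ∧ 1 = 0
g3 = x1 ⊕ g2 = 0 ⊕ 0 = 0
g4 = x2 ∨ g3 = 0 ∨ 0 = 0
g5 = g1 ∨ g4 = 0 ∨ 0 = 0
g6 = g2 ∨ g5 = 0 ∨ 0 = 0
g7 = x5 ∧ g6 = 1 ∧ 0 = 0
So g6 = 0 and g7 = 0.

x1=0 x2=0 x3=1 x4=0 x5=1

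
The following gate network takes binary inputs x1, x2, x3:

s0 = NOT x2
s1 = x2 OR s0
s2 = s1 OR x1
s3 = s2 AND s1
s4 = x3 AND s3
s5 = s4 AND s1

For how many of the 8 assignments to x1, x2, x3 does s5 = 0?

s5 = s4 AND s1 must be 0, so at least one of s4, s1 is 0.
Satisfying assignments:
  x1=0, x2=0, x3=0
  x1=0, x2=1, x3=0
  x1=1, x2=0, x3=0
  x1=1, x2=1, x3=0

4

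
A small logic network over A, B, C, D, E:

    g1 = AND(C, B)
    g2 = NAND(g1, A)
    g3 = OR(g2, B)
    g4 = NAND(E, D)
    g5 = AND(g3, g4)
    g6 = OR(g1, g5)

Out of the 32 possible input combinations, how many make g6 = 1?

26

g6 = OR(g1, g5) must be 1, so at least one of g1, g5 is 1.
Enumerating the 32 input combinations, 26 give g6 = 1 and 6 give g6 = 0.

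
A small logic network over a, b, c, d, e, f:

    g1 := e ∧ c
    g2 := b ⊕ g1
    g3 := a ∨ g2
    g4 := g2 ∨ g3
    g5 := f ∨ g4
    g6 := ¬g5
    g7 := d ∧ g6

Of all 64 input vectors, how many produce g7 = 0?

g7 = d ∧ g6 must be 0, so at least one of d, g6 is 0.
Enumerating the 64 input combinations, 60 give g7 = 0 and 4 give g7 = 1.

60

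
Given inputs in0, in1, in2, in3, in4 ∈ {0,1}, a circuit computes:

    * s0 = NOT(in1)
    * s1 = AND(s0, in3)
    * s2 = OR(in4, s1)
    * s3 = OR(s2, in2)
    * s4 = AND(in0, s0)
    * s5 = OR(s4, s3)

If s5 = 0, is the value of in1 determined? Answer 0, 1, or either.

either

Both values of in1 occur among assignments with s5 = 0:
  in1=0: in0=0, in1=0, in2=0, in3=0, in4=0
  in1=1: in0=0, in1=1, in2=0, in3=0, in4=0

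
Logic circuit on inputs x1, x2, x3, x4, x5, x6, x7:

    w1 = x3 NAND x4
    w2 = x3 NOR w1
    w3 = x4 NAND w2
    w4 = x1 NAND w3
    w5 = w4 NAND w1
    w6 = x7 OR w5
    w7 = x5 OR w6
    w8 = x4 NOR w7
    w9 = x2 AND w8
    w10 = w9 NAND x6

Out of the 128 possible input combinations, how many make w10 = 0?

2

w10 = w9 NAND x6 must be 0, so both w9 = 1 and x6 = 1.
w9 = x2 AND w8 must be 1, so both x2 = 1 and w8 = 1.
w8 = x4 NOR w7 must be 1, so both x4 = 0 and w7 = 0.
Enumerating the 128 input combinations, 2 give w10 = 0 and 126 give w10 = 1.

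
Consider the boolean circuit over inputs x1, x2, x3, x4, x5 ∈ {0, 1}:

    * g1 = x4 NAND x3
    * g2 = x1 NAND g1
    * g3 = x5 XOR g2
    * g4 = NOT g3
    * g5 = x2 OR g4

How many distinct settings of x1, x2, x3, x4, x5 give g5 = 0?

8

g5 = x2 OR g4 must be 0, so both x2 = 0 and g4 = 0.
g4 = NOT g3 must be 0, so g3 = 1.
Enumerating the 32 input combinations, 8 give g5 = 0 and 24 give g5 = 1.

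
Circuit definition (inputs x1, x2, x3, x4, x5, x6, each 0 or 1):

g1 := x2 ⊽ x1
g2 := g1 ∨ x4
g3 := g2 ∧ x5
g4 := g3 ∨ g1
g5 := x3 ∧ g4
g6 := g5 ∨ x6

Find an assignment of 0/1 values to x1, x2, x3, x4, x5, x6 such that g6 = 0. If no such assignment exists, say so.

g6 = g5 ∨ x6 must be 0, so both g5 = 0 and x6 = 0.
Check with x1=1 x2=0 x3=1 x4=1 x5=0 x6=0:
g1 = x2 ⊽ x1 = 0 ⊽ 1 = 0
g2 = g1 ∨ x4 = 0 ∨ 1 = 1
g3 = g2 ∧ x5 = 1 ∧ 0 = 0
g4 = g3 ∨ g1 = 0 ∨ 0 = 0
g5 = x3 ∧ g4 = 1 ∧ 0 = 0
g6 = g5 ∨ x6 = 0 ∨ 0 = 0
So g6 = 0 as required.

x1=1 x2=0 x3=1 x4=1 x5=0 x6=0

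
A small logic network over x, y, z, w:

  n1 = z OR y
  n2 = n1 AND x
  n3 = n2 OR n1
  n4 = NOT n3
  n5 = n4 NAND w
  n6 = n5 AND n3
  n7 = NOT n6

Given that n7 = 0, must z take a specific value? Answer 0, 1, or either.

Both values of z occur among assignments with n7 = 0:
  z=0: x=0, y=1, z=0, w=0
  z=1: x=0, y=0, z=1, w=0

either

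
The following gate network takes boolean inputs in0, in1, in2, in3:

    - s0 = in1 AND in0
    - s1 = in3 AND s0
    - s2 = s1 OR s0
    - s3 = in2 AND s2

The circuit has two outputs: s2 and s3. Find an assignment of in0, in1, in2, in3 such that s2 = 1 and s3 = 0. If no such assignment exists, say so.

in0=1, in1=1, in2=0, in3=1

Check with in0=1, in1=1, in2=0, in3=1:
s0 = in1 AND in0 = 1 AND 1 = 1
s1 = in3 AND s0 = 1 AND 1 = 1
s2 = s1 OR s0 = 1 OR 1 = 1
s3 = in2 AND s2 = 0 AND 1 = 0
So s2 = 1 and s3 = 0.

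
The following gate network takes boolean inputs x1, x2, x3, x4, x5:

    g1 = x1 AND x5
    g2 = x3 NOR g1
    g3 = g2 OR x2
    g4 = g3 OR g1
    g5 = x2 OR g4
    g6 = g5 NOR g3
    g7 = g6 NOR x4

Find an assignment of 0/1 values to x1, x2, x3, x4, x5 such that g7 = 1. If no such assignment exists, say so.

Check with x1=1 x2=0 x3=0 x4=0 x5=0:
g1 = x1 AND x5 = 1 AND 0 = 0
g2 = x3 NOR g1 = 0 NOR 0 = 1
g3 = g2 OR x2 = 1 OR 0 = 1
g4 = g3 OR g1 = 1 OR 0 = 1
g5 = x2 OR g4 = 0 OR 1 = 1
g6 = g5 NOR g3 = 1 NOR 1 = 0
g7 = g6 NOR x4 = 0 NOR 0 = 1
So g7 = 1 as required.

x1=1 x2=0 x3=0 x4=0 x5=0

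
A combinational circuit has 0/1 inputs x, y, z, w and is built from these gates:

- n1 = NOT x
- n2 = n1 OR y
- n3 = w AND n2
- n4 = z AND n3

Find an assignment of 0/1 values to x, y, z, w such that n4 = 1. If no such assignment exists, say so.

x=0, y=0, z=1, w=1

n4 = z AND n3 must be 1, so both z = 1 and n3 = 1.
Check with x=0, y=0, z=1, w=1:
n1 = NOT x = NOT 0 = 1
n2 = n1 OR y = 1 OR 0 = 1
n3 = w AND n2 = 1 AND 1 = 1
n4 = z AND n3 = 1 AND 1 = 1
So n4 = 1 as required.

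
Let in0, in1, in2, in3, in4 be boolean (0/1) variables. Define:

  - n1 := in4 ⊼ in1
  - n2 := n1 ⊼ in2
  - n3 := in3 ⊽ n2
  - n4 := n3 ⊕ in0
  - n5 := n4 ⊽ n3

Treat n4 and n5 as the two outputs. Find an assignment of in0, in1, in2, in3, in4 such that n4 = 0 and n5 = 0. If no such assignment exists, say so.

in0=1 in1=1 in2=1 in3=0 in4=0

Check with in0=1 in1=1 in2=1 in3=0 in4=0:
n1 = in4 ⊼ in1 = 0 ⊼ 1 = 1
n2 = n1 ⊼ in2 = 1 ⊼ 1 = 0
n3 = in3 ⊽ n2 = 0 ⊽ 0 = 1
n4 = n3 ⊕ in0 = 1 ⊕ 1 = 0
n5 = n4 ⊽ n3 = 0 ⊽ 1 = 0
So n4 = 0 and n5 = 0.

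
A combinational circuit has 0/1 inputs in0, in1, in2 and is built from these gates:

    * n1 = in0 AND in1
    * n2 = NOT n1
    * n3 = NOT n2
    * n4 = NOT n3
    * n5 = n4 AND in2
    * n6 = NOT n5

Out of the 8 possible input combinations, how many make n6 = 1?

5

n6 = NOT n5 must be 1, so n5 = 0.
n5 = n4 AND in2 must be 0, so at least one of n4, in2 is 0.
Satisfying assignments:
  in0=0, in1=0, in2=0
  in0=0, in1=1, in2=0
  in0=1, in1=0, in2=0
  in0=1, in1=1, in2=0
  in0=1, in1=1, in2=1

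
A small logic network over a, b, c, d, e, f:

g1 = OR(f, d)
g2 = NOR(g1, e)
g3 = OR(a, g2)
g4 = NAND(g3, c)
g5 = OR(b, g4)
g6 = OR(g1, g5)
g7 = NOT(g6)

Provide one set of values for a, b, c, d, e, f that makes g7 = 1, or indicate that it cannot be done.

g7 = NOT(g6) must be 1, so g6 = 0.
Check with a=1, b=0, c=1, d=0, e=0, f=0:
g1 = OR(f, d) = OR(0, 0) = 0
g2 = NOR(g1, e) = NOR(0, 0) = 1
g3 = OR(a, g2) = OR(1, 1) = 1
g4 = NAND(g3, c) = NAND(1, 1) = 0
g5 = OR(b, g4) = OR(0, 0) = 0
g6 = OR(g1, g5) = OR(0, 0) = 0
g7 = NOT(g6) = NOT 0 = 1
So g7 = 1 as required.

a=1, b=0, c=1, d=0, e=0, f=0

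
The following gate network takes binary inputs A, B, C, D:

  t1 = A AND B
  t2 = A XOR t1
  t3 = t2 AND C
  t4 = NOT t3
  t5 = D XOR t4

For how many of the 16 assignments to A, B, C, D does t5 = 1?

8

t5 = D XOR t4 must be 1, so D and t4 differ.
Enumerating the 16 input combinations, 8 give t5 = 1 and 8 give t5 = 0.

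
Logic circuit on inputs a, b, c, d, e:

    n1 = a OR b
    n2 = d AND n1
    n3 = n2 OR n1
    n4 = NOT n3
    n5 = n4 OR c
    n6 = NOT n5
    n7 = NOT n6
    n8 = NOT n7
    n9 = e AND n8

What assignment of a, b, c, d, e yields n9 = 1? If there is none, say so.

Check with a=1, b=0, c=0, d=1, e=1:
n1 = a OR b = 1 OR 0 = 1
n2 = d AND n1 = 1 AND 1 = 1
n3 = n2 OR n1 = 1 OR 1 = 1
n4 = NOT n3 = NOT 1 = 0
n5 = n4 OR c = 0 OR 0 = 0
n6 = NOT n5 = NOT 0 = 1
n7 = NOT n6 = NOT 1 = 0
n8 = NOT n7 = NOT 0 = 1
n9 = e AND n8 = 1 AND 1 = 1
So n9 = 1 as required.

a=1, b=0, c=0, d=1, e=1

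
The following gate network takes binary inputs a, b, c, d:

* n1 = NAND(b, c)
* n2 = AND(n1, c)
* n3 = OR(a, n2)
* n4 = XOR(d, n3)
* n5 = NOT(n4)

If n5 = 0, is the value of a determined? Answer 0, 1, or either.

either

Both values of a occur among assignments with n5 = 0:
  a=0: a=0, b=0, c=0, d=1
  a=1: a=1, b=0, c=0, d=0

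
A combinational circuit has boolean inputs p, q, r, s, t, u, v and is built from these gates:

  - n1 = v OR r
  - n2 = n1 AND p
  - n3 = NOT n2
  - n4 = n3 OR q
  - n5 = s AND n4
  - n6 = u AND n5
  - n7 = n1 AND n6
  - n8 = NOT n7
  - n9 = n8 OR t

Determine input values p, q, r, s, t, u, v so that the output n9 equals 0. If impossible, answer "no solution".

p=0 q=1 r=0 s=1 t=0 u=1 v=1

n9 = n8 OR t must be 0, so both n8 = 0 and t = 0.
n8 = NOT n7 must be 0, so n7 = 1.
n7 = n1 AND n6 must be 1, so both n1 = 1 and n6 = 1.
Check with p=0 q=1 r=0 s=1 t=0 u=1 v=1:
n1 = v OR r = 1 OR 0 = 1
n2 = n1 AND p = 1 AND 0 = 0
n3 = NOT n2 = NOT 0 = 1
n4 = n3 OR q = 1 OR 1 = 1
n5 = s AND n4 = 1 AND 1 = 1
n6 = u AND n5 = 1 AND 1 = 1
n7 = n1 AND n6 = 1 AND 1 = 1
n8 = NOT n7 = NOT 1 = 0
n9 = n8 OR t = 0 OR 0 = 0
So n9 = 0 as required.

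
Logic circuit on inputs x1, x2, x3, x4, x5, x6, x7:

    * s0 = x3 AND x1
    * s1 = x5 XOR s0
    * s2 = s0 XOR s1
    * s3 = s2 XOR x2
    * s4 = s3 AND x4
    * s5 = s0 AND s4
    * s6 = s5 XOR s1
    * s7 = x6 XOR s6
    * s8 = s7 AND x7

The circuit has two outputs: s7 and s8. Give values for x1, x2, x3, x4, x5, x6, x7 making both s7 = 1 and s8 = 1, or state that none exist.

Check with x1=0, x2=0, x3=0, x4=0, x5=0, x6=1, x7=1:
s0 = x3 AND x1 = 0 AND 0 = 0
s1 = x5 XOR s0 = 0 XOR 0 = 0
s2 = s0 XOR s1 = 0 XOR 0 = 0
s3 = s2 XOR x2 = 0 XOR 0 = 0
s4 = s3 AND x4 = 0 AND 0 = 0
s5 = s0 AND s4 = 0 AND 0 = 0
s6 = s5 XOR s1 = 0 XOR 0 = 0
s7 = x6 XOR s6 = 1 XOR 0 = 1
s8 = s7 AND x7 = 1 AND 1 = 1
So s7 = 1 and s8 = 1.

x1=0, x2=0, x3=0, x4=0, x5=0, x6=1, x7=1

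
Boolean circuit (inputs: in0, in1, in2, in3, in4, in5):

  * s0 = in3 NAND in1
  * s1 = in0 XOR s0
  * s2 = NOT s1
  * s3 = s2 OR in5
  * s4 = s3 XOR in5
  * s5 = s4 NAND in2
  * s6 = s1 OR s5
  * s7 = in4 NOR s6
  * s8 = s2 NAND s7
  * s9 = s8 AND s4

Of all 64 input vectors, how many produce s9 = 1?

s9 = s8 AND s4 must be 1, so both s8 = 1 and s4 = 1.
Enumerating the 64 input combinations, 12 give s9 = 1 and 52 give s9 = 0.

12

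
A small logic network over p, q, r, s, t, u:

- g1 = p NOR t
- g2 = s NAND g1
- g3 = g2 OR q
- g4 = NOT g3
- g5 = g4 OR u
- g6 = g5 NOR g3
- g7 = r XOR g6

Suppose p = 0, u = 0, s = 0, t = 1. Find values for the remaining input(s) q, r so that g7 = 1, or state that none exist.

Check with p = 0, u = 0, s = 0, t = 1 and q=0, r=1:
g1 = p NOR t = 0 NOR 1 = 0
g2 = s NAND g1 = 0 NAND 0 = 1
g3 = g2 OR q = 1 OR 0 = 1
g4 = NOT g3 = NOT 1 = 0
g5 = g4 OR u = 0 OR 0 = 0
g6 = g5 NOR g3 = 0 NOR 1 = 0
g7 = r XOR g6 = 1 XOR 0 = 1
So g7 = 1.

q=0, r=1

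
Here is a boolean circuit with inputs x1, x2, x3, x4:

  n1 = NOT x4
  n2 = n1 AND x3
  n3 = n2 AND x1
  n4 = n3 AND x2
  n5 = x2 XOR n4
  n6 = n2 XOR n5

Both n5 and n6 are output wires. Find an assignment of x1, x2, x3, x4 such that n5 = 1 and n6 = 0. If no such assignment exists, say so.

x1=0 x2=1 x3=1 x4=0

Check with x1=0 x2=1 x3=1 x4=0:
n1 = NOT x4 = NOT 0 = 1
n2 = n1 AND x3 = 1 AND 1 = 1
n3 = n2 AND x1 = 1 AND 0 = 0
n4 = n3 AND x2 = 0 AND 1 = 0
n5 = x2 XOR n4 = 1 XOR 0 = 1
n6 = n2 XOR n5 = 1 XOR 1 = 0
So n5 = 1 and n6 = 0.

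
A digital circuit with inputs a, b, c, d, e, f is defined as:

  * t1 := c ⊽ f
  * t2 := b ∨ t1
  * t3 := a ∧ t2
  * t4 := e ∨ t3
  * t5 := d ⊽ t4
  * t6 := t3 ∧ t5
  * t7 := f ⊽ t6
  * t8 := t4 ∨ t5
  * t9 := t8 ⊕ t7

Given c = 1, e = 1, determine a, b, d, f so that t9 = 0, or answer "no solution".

t9 = t8 ⊕ t7 must be 0, so t8 and t7 are equal.
Check with c = 1, e = 1 and a=0, b=0, d=1, f=0:
t1 = c ⊽ f = 1 ⊽ 0 = 0
t2 = b ∨ t1 = 0 ∨ 0 = 0
t3 = a ∧ t2 = 0 ∧ 0 = 0
t4 = e ∨ t3 = 1 ∨ 0 = 1
t5 = d ⊽ t4 = 1 ⊽ 1 = 0
t6 = t3 ∧ t5 = 0 ∧ 0 = 0
t7 = f ⊽ t6 = 0 ⊽ 0 = 1
t8 = t4 ∨ t5 = 1 ∨ 0 = 1
t9 = t8 ⊕ t7 = 1 ⊕ 1 = 0
So t9 = 0.

a=0 b=0 d=1 f=0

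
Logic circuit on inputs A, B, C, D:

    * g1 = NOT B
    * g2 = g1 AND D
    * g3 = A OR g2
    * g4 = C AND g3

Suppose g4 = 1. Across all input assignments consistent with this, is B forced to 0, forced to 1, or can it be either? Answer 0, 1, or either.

either

Both values of B occur among assignments with g4 = 1:
  B=0: A=0, B=0, C=1, D=1
  B=1: A=1, B=1, C=1, D=0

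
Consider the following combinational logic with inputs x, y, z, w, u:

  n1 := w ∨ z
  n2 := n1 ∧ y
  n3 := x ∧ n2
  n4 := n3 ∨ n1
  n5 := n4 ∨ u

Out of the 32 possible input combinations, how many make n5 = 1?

n5 = n4 ∨ u must be 1, so at least one of n4, u is 1.
Enumerating the 32 input combinations, 28 give n5 = 1 and 4 give n5 = 0.

28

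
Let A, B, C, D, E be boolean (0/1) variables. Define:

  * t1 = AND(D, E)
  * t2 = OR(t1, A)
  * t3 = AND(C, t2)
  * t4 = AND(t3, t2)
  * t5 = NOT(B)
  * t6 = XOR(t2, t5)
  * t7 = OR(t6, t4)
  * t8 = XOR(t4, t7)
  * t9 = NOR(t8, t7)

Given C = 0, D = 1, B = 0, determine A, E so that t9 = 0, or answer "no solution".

Check with C = 0, D = 1, B = 0 and A=0, E=0:
t1 = AND(D, E) = AND(1, 0) = 0
t2 = OR(t1, A) = OR(0, 0) = 0
t3 = AND(C, t2) = AND(0, 0) = 0
t4 = AND(t3, t2) = AND(0, 0) = 0
t5 = NOT(B) = NOT 0 = 1
t6 = XOR(t2, t5) = XOR(0, 1) = 1
t7 = OR(t6, t4) = OR(1, 0) = 1
t8 = XOR(t4, t7) = XOR(0, 1) = 1
t9 = NOR(t8, t7) = NOR(1, 1) = 0
So t9 = 0.

A=0, E=0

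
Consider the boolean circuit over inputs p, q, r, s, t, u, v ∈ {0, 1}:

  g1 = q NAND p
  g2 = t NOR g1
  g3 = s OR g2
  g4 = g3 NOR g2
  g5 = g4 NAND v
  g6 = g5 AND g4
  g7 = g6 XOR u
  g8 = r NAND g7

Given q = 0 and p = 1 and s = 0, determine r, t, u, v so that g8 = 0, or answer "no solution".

Check with q = 0 and p = 1 and s = 0 and r=1, t=1, u=1, v=1:
g1 = q NAND p = 0 NAND 1 = 1
g2 = t NOR g1 = 1 NOR 1 = 0
g3 = s OR g2 = 0 OR 0 = 0
g4 = g3 NOR g2 = 0 NOR 0 = 1
g5 = g4 NAND v = 1 NAND 1 = 0
g6 = g5 AND g4 = 0 AND 1 = 0
g7 = g6 XOR u = 0 XOR 1 = 1
g8 = r NAND g7 = 1 NAND 1 = 0
So g8 = 0.

r=1 t=1 u=1 v=1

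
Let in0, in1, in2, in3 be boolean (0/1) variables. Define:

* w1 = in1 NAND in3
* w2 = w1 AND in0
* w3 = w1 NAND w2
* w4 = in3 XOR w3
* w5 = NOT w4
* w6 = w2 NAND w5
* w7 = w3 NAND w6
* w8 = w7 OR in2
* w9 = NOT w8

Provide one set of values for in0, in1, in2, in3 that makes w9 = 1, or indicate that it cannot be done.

in0=0, in1=0, in2=0, in3=1

w9 = NOT w8 must be 1, so w8 = 0.
w8 = w7 OR in2 must be 0, so both w7 = 0 and in2 = 0.
w7 = w3 NAND w6 must be 0, so both w3 = 1 and w6 = 1.
Check with in0=0, in1=0, in2=0, in3=1:
w1 = in1 NAND in3 = 0 NAND 1 = 1
w2 = w1 AND in0 = 1 AND 0 = 0
w3 = w1 NAND w2 = 1 NAND 0 = 1
w4 = in3 XOR w3 = 1 XOR 1 = 0
w5 = NOT w4 = NOT 0 = 1
w6 = w2 NAND w5 = 0 NAND 1 = 1
w7 = w3 NAND w6 = 1 NAND 1 = 0
w8 = w7 OR in2 = 0 OR 0 = 0
w9 = NOT w8 = NOT 0 = 1
So w9 = 1 as required.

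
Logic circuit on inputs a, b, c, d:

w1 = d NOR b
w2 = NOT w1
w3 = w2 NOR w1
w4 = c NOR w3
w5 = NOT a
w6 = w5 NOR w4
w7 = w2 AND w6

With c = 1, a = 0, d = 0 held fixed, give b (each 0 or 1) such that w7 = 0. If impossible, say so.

b=1

Check with c = 1, a = 0, d = 0 and b=1:
w1 = d NOR b = 0 NOR 1 = 0
w2 = NOT w1 = NOT 0 = 1
w3 = w2 NOR w1 = 1 NOR 0 = 0
w4 = c NOR w3 = 1 NOR 0 = 0
w5 = NOT a = NOT 0 = 1
w6 = w5 NOR w4 = 1 NOR 0 = 0
w7 = w2 AND w6 = 1 AND 0 = 0
So w7 = 0.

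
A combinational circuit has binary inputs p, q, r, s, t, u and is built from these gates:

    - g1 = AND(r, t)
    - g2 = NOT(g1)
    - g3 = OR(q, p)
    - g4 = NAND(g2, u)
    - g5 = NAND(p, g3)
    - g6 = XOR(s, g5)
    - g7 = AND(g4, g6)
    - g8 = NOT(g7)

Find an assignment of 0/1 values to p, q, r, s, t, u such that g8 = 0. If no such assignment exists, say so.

g8 = NOT(g7) must be 0, so g7 = 1.
g7 = AND(g4, g6) must be 1, so both g4 = 1 and g6 = 1.
Check with p=1 q=0 r=0 s=1 t=0 u=0:
g1 = AND(r, t) = AND(0, 0) = 0
g2 = NOT(g1) = NOT 0 = 1
g3 = OR(q, p) = OR(0, 1) = 1
g4 = NAND(g2, u) = NAND(1, 0) = 1
g5 = NAND(p, g3) = NAND(1, 1) = 0
g6 = XOR(s, g5) = XOR(1, 0) = 1
g7 = AND(g4, g6) = AND(1, 1) = 1
g8 = NOT(g7) = NOT 1 = 0
So g8 = 0 as required.

p=1 q=0 r=0 s=1 t=0 u=0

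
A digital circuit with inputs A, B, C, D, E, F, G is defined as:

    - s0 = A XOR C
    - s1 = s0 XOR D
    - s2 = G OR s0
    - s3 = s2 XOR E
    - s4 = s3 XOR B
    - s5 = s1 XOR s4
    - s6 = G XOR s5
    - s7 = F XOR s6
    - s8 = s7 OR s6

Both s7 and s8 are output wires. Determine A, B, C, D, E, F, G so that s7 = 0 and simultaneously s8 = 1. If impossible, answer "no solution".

A=1 B=1 C=1 D=1 E=1 F=1 G=1

Check with A=1 B=1 C=1 D=1 E=1 F=1 G=1:
s0 = A XOR C = 1 XOR 1 = 0
s1 = s0 XOR D = 0 XOR 1 = 1
s2 = G OR s0 = 1 OR 0 = 1
s3 = s2 XOR E = 1 XOR 1 = 0
s4 = s3 XOR B = 0 XOR 1 = 1
s5 = s1 XOR s4 = 1 XOR 1 = 0
s6 = G XOR s5 = 1 XOR 0 = 1
s7 = F XOR s6 = 1 XOR 1 = 0
s8 = s7 OR s6 = 0 OR 1 = 1
So s7 = 0 and s8 = 1.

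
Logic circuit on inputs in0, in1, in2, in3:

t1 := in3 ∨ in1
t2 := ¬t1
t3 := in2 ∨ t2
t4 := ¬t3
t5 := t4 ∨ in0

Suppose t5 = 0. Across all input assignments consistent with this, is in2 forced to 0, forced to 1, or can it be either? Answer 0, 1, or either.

Both values of in2 occur among assignments with t5 = 0:
  in2=0: in0=0, in1=0, in2=0, in3=0
  in2=1: in0=0, in1=0, in2=1, in3=0

either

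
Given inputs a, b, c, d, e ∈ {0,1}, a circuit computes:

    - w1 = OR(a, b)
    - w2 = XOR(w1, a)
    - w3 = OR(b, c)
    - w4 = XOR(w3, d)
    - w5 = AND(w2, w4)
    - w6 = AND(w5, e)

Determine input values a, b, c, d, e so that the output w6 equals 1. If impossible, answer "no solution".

w6 = AND(w5, e) must be 1, so both w5 = 1 and e = 1.
w5 = AND(w2, w4) must be 1, so both w2 = 1 and w4 = 1.
w2 = XOR(w1, a) must be 1, so w1 and a differ.
Check with a=0, b=1, c=1, d=0, e=1:
w1 = OR(a, b) = OR(0, 1) = 1
w2 = XOR(w1, a) = XOR(1, 0) = 1
w3 = OR(b, c) = OR(1, 1) = 1
w4 = XOR(w3, d) = XOR(1, 0) = 1
w5 = AND(w2, w4) = AND(1, 1) = 1
w6 = AND(w5, e) = AND(1, 1) = 1
So w6 = 1 as required.

a=0, b=1, c=1, d=0, e=1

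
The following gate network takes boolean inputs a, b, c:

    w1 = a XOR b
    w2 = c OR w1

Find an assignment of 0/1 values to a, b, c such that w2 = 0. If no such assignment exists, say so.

w2 = c OR w1 must be 0, so both c = 0 and w1 = 0.
Check with a=1, b=1, c=0:
w1 = a XOR b = 1 XOR 1 = 0
w2 = c OR w1 = 0 OR 0 = 0
So w2 = 0 as required.

a=1, b=1, c=0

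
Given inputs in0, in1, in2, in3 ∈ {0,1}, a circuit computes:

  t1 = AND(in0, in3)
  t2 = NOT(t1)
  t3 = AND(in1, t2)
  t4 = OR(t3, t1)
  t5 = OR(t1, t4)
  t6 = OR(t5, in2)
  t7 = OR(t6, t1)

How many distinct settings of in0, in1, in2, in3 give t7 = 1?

13

t7 = OR(t6, t1) must be 1, so at least one of t6, t1 is 1.
Enumerating the 16 input combinations, 13 give t7 = 1 and 3 give t7 = 0.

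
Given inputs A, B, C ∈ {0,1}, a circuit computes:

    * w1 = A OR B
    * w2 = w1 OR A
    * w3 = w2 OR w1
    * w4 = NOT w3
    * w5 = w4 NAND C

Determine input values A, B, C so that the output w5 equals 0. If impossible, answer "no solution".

A=0, B=0, C=1

w5 = w4 NAND C must be 0, so both w4 = 1 and C = 1.
w4 = NOT w3 must be 1, so w3 = 0.
w3 = w2 OR w1 must be 0, so both w2 = 0 and w1 = 0.
Check with A=0, B=0, C=1:
w1 = A OR B = 0 OR 0 = 0
w2 = w1 OR A = 0 OR 0 = 0
w3 = w2 OR w1 = 0 OR 0 = 0
w4 = NOT w3 = NOT 0 = 1
w5 = w4 NAND C = 1 NAND 1 = 0
So w5 = 0 as required.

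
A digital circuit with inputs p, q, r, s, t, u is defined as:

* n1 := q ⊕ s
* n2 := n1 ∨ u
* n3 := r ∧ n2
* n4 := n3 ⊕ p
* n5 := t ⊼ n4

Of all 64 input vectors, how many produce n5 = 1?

48

n5 = t ⊼ n4 must be 1, so at least one of t, n4 is 0.
Enumerating the 64 input combinations, 48 give n5 = 1 and 16 give n5 = 0.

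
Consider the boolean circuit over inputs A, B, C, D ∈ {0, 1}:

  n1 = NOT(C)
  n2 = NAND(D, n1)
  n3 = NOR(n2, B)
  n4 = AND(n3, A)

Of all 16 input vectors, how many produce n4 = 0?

15

n4 = AND(n3, A) must be 0, so at least one of n3, A is 0.
Enumerating the 16 input combinations, 15 give n4 = 0 and 1 give n4 = 1.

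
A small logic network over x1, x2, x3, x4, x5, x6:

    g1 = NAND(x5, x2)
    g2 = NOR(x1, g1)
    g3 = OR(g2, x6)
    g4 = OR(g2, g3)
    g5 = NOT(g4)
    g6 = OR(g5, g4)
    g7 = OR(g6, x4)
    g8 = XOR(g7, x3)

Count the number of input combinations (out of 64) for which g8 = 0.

32

g8 = XOR(g7, x3) must be 0, so g7 and x3 are equal.
Enumerating the 64 input combinations, 32 give g8 = 0 and 32 give g8 = 1.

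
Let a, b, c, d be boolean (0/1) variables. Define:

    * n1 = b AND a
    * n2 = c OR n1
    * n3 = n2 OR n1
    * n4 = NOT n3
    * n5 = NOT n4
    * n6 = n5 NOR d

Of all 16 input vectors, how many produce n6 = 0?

13

n6 = n5 NOR d must be 0, so at least one of n5, d is 1.
Enumerating the 16 input combinations, 13 give n6 = 0 and 3 give n6 = 1.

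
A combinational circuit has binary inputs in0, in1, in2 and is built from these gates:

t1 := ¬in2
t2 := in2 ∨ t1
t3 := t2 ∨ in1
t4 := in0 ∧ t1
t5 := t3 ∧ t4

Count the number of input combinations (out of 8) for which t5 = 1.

t5 = t3 ∧ t4 must be 1, so both t3 = 1 and t4 = 1.
Enumerating the 8 input combinations, 2 give t5 = 1 and 6 give t5 = 0.

2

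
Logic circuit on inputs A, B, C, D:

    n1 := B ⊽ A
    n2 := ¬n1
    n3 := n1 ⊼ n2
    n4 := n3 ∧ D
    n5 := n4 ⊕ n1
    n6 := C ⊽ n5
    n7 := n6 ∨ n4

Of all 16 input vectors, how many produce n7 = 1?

n7 = n6 ∨ n4 must be 1, so at least one of n6, n4 is 1.
Enumerating the 16 input combinations, 11 give n7 = 1 and 5 give n7 = 0.

11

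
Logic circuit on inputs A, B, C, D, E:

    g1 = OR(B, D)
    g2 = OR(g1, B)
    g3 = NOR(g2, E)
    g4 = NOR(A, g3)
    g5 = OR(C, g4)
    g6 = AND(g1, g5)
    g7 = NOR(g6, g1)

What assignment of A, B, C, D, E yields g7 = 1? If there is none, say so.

g7 = NOR(g6, g1) must be 1, so both g6 = 0 and g1 = 0.
g6 = AND(g1, g5) must be 0, so at least one of g1, g5 is 0.
g1 = OR(B, D) must be 0, so both B = 0 and D = 0.
Check with A=1, B=0, C=1, D=0, E=1:
g1 = OR(B, D) = OR(0, 0) = 0
g2 = OR(g1, B) = OR(0, 0) = 0
g3 = NOR(g2, E) = NOR(0, 1) = 0
g4 = NOR(A, g3) = NOR(1, 0) = 0
g5 = OR(C, g4) = OR(1, 0) = 1
g6 = AND(g1, g5) = AND(0, 1) = 0
g7 = NOR(g6, g1) = NOR(0, 0) = 1
So g7 = 1 as required.

A=1, B=0, C=1, D=0, E=1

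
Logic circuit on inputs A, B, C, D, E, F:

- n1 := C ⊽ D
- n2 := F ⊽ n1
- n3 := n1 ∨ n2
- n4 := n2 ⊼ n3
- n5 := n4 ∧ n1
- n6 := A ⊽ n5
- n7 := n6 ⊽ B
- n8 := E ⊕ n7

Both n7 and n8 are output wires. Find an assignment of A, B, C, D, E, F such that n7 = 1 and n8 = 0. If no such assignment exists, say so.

Check with A=1, B=0, C=1, D=1, E=1, F=1:
n1 = C ⊽ D = 1 ⊽ 1 = 0
n2 = F ⊽ n1 = 1 ⊽ 0 = 0
n3 = n1 ∨ n2 = 0 ∨ 0 = 0
n4 = n2 ⊼ n3 = 0 ⊼ 0 = 1
n5 = n4 ∧ n1 = 1 ∧ 0 = 0
n6 = A ⊽ n5 = 1 ⊽ 0 = 0
n7 = n6 ⊽ B = 0 ⊽ 0 = 1
n8 = E ⊕ n7 = 1 ⊕ 1 = 0
So n7 = 1 and n8 = 0.

A=1, B=0, C=1, D=1, E=1, F=1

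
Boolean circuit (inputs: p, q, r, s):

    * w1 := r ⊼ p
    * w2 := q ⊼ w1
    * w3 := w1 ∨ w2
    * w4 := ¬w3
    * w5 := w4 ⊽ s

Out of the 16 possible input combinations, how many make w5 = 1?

8

w5 = w4 ⊽ s must be 1, so both w4 = 0 and s = 0.
Enumerating the 16 input combinations, 8 give w5 = 1 and 8 give w5 = 0.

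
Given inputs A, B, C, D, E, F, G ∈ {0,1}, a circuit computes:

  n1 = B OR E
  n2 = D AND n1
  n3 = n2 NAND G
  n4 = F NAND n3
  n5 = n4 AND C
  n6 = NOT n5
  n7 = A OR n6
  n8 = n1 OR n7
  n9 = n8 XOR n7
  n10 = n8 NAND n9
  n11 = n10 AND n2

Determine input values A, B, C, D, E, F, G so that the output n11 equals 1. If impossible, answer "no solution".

A=1, B=1, C=1, D=1, E=0, F=1, G=0

n11 = n10 AND n2 must be 1, so both n10 = 1 and n2 = 1.
n10 = n8 NAND n9 must be 1, so at least one of n8, n9 is 0.
Check with A=1, B=1, C=1, D=1, E=0, F=1, G=0:
n1 = B OR E = 1 OR 0 = 1
n2 = D AND n1 = 1 AND 1 = 1
n3 = n2 NAND G = 1 NAND 0 = 1
n4 = F NAND n3 = 1 NAND 1 = 0
n5 = n4 AND C = 0 AND 1 = 0
n6 = NOT n5 = NOT 0 = 1
n7 = A OR n6 = 1 OR 1 = 1
n8 = n1 OR n7 = 1 OR 1 = 1
n9 = n8 XOR n7 = 1 XOR 1 = 0
n10 = n8 NAND n9 = 1 NAND 0 = 1
n11 = n10 AND n2 = 1 AND 1 = 1
So n11 = 1 as required.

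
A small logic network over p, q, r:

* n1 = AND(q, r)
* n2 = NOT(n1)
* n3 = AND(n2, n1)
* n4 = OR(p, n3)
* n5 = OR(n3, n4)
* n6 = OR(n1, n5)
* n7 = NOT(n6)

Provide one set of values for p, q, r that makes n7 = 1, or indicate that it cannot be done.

n7 = NOT(n6) must be 1, so n6 = 0.
Check with p=0 q=0 r=0:
n1 = AND(q, r) = AND(0, 0) = 0
n2 = NOT(n1) = NOT 0 = 1
n3 = AND(n2, n1) = AND(1, 0) = 0
n4 = OR(p, n3) = OR(0, 0) = 0
n5 = OR(n3, n4) = OR(0, 0) = 0
n6 = OR(n1, n5) = OR(0, 0) = 0
n7 = NOT(n6) = NOT 0 = 1
So n7 = 1 as required.

p=0 q=0 r=0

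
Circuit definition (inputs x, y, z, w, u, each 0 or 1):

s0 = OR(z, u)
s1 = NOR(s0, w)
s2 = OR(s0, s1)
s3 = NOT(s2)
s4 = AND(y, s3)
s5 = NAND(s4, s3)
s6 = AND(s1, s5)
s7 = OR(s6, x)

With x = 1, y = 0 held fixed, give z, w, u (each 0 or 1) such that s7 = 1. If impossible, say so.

z=0 w=1 u=1

s7 = OR(s6, x) must be 1, so at least one of s6, x is 1.
Check with x = 1, y = 0 and z=0, w=1, u=1:
s0 = OR(z, u) = OR(0, 1) = 1
s1 = NOR(s0, w) = NOR(1, 1) = 0
s2 = OR(s0, s1) = OR(1, 0) = 1
s3 = NOT(s2) = NOT 1 = 0
s4 = AND(y, s3) = AND(0, 0) = 0
s5 = NAND(s4, s3) = NAND(0, 0) = 1
s6 = AND(s1, s5) = AND(0, 1) = 0
s7 = OR(s6, x) = OR(0, 1) = 1
So s7 = 1.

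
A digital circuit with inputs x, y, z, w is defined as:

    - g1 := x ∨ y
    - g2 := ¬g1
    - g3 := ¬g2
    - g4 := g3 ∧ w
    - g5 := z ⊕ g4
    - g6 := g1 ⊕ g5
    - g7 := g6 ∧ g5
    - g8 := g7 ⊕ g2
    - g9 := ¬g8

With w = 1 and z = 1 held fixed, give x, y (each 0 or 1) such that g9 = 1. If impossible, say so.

Check with w = 1 and z = 1 and x=0, y=0:
g1 = x ∨ y = 0 ∨ 0 = 0
g2 = ¬g1 = ¬0 = 1
g3 = ¬g2 = ¬1 = 0
g4 = g3 ∧ w = 0 ∧ 1 = 0
g5 = z ⊕ g4 = 1 ⊕ 0 = 1
g6 = g1 ⊕ g5 = 0 ⊕ 1 = 1
g7 = g6 ∧ g5 = 1 ∧ 1 = 1
g8 = g7 ⊕ g2 = 1 ⊕ 1 = 0
g9 = ¬g8 = ¬0 = 1
So g9 = 1.

x=0, y=0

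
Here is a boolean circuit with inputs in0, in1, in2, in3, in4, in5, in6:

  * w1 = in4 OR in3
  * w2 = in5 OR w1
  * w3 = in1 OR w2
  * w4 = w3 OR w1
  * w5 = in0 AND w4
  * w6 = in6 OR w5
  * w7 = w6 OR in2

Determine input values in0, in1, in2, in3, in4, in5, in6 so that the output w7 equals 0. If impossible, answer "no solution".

in0=0 in1=0 in2=0 in3=0 in4=1 in5=0 in6=0

w7 = w6 OR in2 must be 0, so both w6 = 0 and in2 = 0.
w6 = in6 OR w5 must be 0, so both in6 = 0 and w5 = 0.
Check with in0=0 in1=0 in2=0 in3=0 in4=1 in5=0 in6=0:
w1 = in4 OR in3 = 1 OR 0 = 1
w2 = in5 OR w1 = 0 OR 1 = 1
w3 = in1 OR w2 = 0 OR 1 = 1
w4 = w3 OR w1 = 1 OR 1 = 1
w5 = in0 AND w4 = 0 AND 1 = 0
w6 = in6 OR w5 = 0 OR 0 = 0
w7 = w6 OR in2 = 0 OR 0 = 0
So w7 = 0 as required.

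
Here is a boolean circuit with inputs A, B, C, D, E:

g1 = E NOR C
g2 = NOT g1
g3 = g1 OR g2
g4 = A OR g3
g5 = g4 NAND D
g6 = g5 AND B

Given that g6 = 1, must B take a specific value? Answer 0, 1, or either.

1

g6 = g5 AND B must be 1, so both g5 = 1 and B = 1.
g5 = g4 NAND D must be 1, so at least one of g4, D is 0.
Every assignment with g6 = 1 has B = 1; there are 8 such assignment(s).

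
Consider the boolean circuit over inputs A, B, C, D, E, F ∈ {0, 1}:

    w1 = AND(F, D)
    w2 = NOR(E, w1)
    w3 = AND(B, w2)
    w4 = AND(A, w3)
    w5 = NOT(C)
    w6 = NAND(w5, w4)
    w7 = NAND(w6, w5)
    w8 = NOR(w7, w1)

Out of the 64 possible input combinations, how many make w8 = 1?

w8 = NOR(w7, w1) must be 1, so both w7 = 0 and w1 = 0.
w7 = NAND(w6, w5) must be 0, so both w6 = 1 and w5 = 1.
w1 = AND(F, D) must be 0, so at least one of F, D is 0.
Enumerating the 64 input combinations, 21 give w8 = 1 and 43 give w8 = 0.

21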